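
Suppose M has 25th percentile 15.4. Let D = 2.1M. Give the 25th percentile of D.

25th percentile of D = 32.34

Since a = 2.1 > 0 the transformation is increasing, so the 25th percentile of D = a·(P_{25} of M) + b = 2.1·15.4 = 32.34.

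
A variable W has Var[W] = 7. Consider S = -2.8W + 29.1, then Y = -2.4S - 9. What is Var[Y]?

Var[Y] = 316.1088

Var[S] = (-2.8)²·7 = 54.88.
Var[Y] = (-2.4)²·54.88 = 316.1088.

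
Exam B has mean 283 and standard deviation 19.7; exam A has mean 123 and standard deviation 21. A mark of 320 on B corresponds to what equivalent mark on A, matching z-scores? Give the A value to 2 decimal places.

z = (320 − 283)/19.7 ≈ 1.8782.
A = 123 + z·21 = 123 + (320 − 283)·21/19.7 ≈ 162.44.

A = 162.44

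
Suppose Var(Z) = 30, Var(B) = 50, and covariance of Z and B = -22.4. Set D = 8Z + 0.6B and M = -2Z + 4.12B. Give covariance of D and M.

covariance of D and M = -1067.824

By bilinearity, covariance of D and M = ac·Var(Z) + bd·Var(B) + (ad+bc)·covariance of Z and B, with a=8, b=0.6, c=-2, d=4.12.
ac·Var(Z) = 8·(-2)·30 = -480
bd·Var(B) = 0.6·4.12·50 = 123.6
(ad+bc)·covariance of Z and B = (31.76)·(-22.4) = -711.424
covariance of D and M = -480 + 123.6 + (-711.424) = -1067.824.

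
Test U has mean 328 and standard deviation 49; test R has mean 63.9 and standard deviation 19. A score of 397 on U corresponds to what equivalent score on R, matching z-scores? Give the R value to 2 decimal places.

z = (397 − 328)/49 ≈ 1.4082.
R = 63.9 + z·19 = 63.9 + (397 − 328)·19/49 ≈ 90.66.

R = 90.66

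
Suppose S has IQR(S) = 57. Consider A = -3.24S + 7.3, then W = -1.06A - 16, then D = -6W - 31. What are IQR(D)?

IQR(D) = 1174.5648

IQR(A) = |-3.24|·57 = 184.68.
IQR(W) = |-1.06|·184.68 = 195.7608.
IQR(D) = |-6|·195.7608 = 1174.5648.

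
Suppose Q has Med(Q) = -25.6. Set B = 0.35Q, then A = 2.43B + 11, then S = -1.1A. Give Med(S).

Med(B) = 0.35·(-25.6) = -8.96.
Med(A) = 2.43·(-8.96) + 11 = -10.7728.
Med(S) = (-1.1)·(-10.7728) = 11.85008.

Med(S) = 11.85008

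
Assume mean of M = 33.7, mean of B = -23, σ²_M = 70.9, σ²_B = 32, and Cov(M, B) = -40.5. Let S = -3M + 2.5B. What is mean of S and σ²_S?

mean of S = (-3)·mean of M + 2.5·mean of B = (-3)·33.7 + 2.5·(-23) = -158.6.
σ²_S = a²·σ²_M + b²·σ²_B + 2ab·Cov(M, B) with a = -3, b = 2.5.
= (-3)²·70.9 + 2.5²·32 + 2·(-3)·2.5·(-40.5)
= 638.1 + 200 + 607.5 = 1445.6.

mean of S = -158.6, σ²_S = 1445.6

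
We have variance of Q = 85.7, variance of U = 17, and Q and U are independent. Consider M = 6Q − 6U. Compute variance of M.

variance of M = a²·variance of Q + b²·variance of U + 2ab·Cov(Q, U) with a = 6, b = -6.
Independence gives Cov(Q, U) = 0.
= 6²·85.7 + (-6)²·17 + 2·6·(-6)·0
= 3085.2 + 612 + 0 = 3697.2.

variance of M = 3697.2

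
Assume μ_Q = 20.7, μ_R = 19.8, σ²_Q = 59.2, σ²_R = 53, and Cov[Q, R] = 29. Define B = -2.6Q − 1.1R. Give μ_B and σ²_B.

μ_B = (-2.6)·μ_Q + (-1.1)·μ_R = (-2.6)·20.7 + (-1.1)·19.8 = -75.6.
σ²_B = a²·σ²_Q + b²·σ²_R + 2ab·Cov[Q, R] with a = -2.6, b = -1.1.
= (-2.6)²·59.2 + (-1.1)²·53 + 2·(-2.6)·(-1.1)·29
= 400.192 + 64.13 + 165.88 = 630.202.

μ_B = -75.6, σ²_B = 630.202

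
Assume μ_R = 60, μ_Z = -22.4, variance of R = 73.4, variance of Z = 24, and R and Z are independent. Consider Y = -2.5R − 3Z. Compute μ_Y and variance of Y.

μ_Y = -82.8, variance of Y = 674.75

μ_Y = (-2.5)·μ_R + (-3)·μ_Z = (-2.5)·60 + (-3)·(-22.4) = -82.8.
variance of Y = a²·variance of R + b²·variance of Z + 2ab·covariance of R and Z with a = -2.5, b = -3.
Independence gives covariance of R and Z = 0.
= (-2.5)²·73.4 + (-3)²·24 + 2·(-2.5)·(-3)·0
= 458.75 + 216 + 0 = 674.75.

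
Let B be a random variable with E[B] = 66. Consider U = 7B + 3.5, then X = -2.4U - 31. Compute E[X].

E[X] = -1148.2

E[U] = 7·66 + 3.5 = 465.5.
E[X] = (-2.4)·465.5 + (-31) = -1148.2.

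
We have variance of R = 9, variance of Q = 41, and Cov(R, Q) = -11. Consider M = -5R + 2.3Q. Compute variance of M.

variance of M = 694.89

variance of M = a²·variance of R + b²·variance of Q + 2ab·Cov(R, Q) with a = -5, b = 2.3.
= (-5)²·9 + 2.3²·41 + 2·(-5)·2.3·(-11)
= 225 + 216.89 + 253 = 694.89.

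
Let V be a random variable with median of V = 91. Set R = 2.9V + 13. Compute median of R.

A linear map preserves order up to sign, so median of R = a·median of V + b = 2.9·91 + 13 = 276.9.

median of R = 276.9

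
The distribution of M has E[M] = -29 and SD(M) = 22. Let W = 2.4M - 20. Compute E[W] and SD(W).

W = 2.4M - 20 is linear with a = 2.4, b = -20.
E[W] = a·E[M] + b = 2.4·(-29) + (-20) = -89.6.
SD(W) = |a|·SD(M) = |2.4|·22 = 52.8.

E[W] = -89.6, SD(W) = 52.8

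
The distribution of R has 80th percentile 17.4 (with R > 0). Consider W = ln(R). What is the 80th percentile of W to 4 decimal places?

ln(R) is increasing, so P_{80}(W) = g(P_{80}(R)) ≈ 2.8565.

80th percentile of W = 2.8565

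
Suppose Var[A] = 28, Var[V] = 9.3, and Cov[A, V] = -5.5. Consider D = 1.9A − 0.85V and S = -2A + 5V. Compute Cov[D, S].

By bilinearity, Cov[D, S] = ac·Var[A] + bd·Var[V] + (ad+bc)·Cov[A, V], with a=1.9, b=-0.85, c=-2, d=5.
ac·Var[A] = 1.9·(-2)·28 = -106.4
bd·Var[V] = (-0.85)·5·9.3 = -39.525
(ad+bc)·Cov[A, V] = (11.2)·(-5.5) = -61.6
Cov[D, S] = -106.4 + (-39.525) + (-61.6) = -207.525.

Cov[D, S] = -207.525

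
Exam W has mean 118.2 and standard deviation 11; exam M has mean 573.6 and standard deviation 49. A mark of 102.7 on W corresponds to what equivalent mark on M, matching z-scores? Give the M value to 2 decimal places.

z = (102.7 − 118.2)/11 ≈ -1.4091.
M = 573.6 + z·49 = 573.6 + (102.7 − 118.2)·49/11 ≈ 504.55.

M = 504.55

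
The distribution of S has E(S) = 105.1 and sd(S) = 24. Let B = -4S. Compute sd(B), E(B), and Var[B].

sd(B) = 96, E(B) = -420.4, Var[B] = 9216

B = -4S is linear with a = -4, b = 0.
sd(B) = |a|·sd(S) = |-4|·24 = 96.
E(B) = a·E(S) + b = (-4)·105.1 = -420.4.
Var[S] = 24² = 576.
Var[B] = a²·Var[S] = (-4)²·576 = 9216.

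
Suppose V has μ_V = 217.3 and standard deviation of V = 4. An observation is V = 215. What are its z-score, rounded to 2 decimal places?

z = -0.58

z = (V − μ_V) / standard deviation of V = (215 − 217.3) / 4 ≈ -0.58.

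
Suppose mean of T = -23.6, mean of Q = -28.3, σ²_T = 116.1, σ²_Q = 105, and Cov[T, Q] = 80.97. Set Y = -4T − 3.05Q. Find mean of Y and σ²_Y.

mean of Y = 180.715, σ²_Y = 4810.0305

mean of Y = (-4)·mean of T + (-3.05)·mean of Q = (-4)·(-23.6) + (-3.05)·(-28.3) = 180.715.
σ²_Y = a²·σ²_T + b²·σ²_Q + 2ab·Cov[T, Q] with a = -4, b = -3.05.
= (-4)²·116.1 + (-3.05)²·105 + 2·(-4)·(-3.05)·80.97
= 1857.6 + 976.7625 + 1975.668 = 4810.0305.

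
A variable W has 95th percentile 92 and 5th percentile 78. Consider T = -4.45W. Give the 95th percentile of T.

95th percentile of T = -347.1

Since a = -4.45 < 0 the transformation is decreasing, reversing order: the 95th percentile of T corresponds to the 5th percentile of W.
So P_{95}(T) = a·P_{5}(W) + b = (-4.45)·78 = -347.1.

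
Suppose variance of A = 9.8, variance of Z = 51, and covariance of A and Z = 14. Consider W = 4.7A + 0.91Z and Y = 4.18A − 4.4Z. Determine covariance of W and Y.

covariance of W and Y = -247.94

By bilinearity, covariance of W and Y = ac·variance of A + bd·variance of Z + (ad+bc)·covariance of A and Z, with a=4.7, b=0.91, c=4.18, d=-4.4.
ac·variance of A = 4.7·4.18·9.8 = 192.5308
bd·variance of Z = 0.91·(-4.4)·51 = -204.204
(ad+bc)·covariance of A and Z = (-16.8762)·14 = -236.2668
covariance of W and Y = 192.5308 + (-204.204) + (-236.2668) = -247.94.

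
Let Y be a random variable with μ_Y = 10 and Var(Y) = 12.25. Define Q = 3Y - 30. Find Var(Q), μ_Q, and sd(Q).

Q = 3Y - 30 is linear with a = 3, b = -30.
Var(Q) = a²·Var(Y) = 3²·12.25 = 110.25 (the additive constant -30 does not affect variance).
μ_Q = a·μ_Y + b = 3·10 + (-30) = 0.
sd(Y) = √12.25 = 3.5.
sd(Q) = |a|·sd(Y) = |3|·3.5 = 10.5.

Var(Q) = 110.25, μ_Q = 0, sd(Q) = 10.5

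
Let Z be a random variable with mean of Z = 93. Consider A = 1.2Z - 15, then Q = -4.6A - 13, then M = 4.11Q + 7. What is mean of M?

mean of M = -1872.7496

mean of A = 1.2·93 + (-15) = 96.6.
mean of Q = (-4.6)·96.6 + (-13) = -457.36.
mean of M = 4.11·(-457.36) + 7 = -1872.7496.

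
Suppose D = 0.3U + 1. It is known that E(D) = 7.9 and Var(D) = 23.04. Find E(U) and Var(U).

From D = 0.3U + 1: E(D) = a·E(U) + b, so E(U) = (E(D) − b)/a = (7.9 − 1)/0.3 = 23.
Var(D) = a²·Var(U), so Var(U) = 23.04/0.3² = 256.

E(U) = 23, Var(U) = 256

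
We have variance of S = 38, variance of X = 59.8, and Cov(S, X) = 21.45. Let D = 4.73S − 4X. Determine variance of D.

variance of D = 995.3022

variance of D = a²·variance of S + b²·variance of X + 2ab·Cov(S, X) with a = 4.73, b = -4.
= 4.73²·38 + (-4)²·59.8 + 2·4.73·(-4)·21.45
= 850.1702 + 956.8 + (-811.668) = 995.3022.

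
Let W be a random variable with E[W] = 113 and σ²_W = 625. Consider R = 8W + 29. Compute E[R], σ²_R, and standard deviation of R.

E[R] = 933, σ²_R = 40000, standard deviation of R = 200

R = 8W + 29 is linear with a = 8, b = 29.
E[R] = a·E[W] + b = 8·113 + 29 = 933.
σ²_R = a²·σ²_W = 8²·625 = 40000 (the additive constant 29 does not affect variance).
standard deviation of W = √625 = 25.
standard deviation of R = |a|·standard deviation of W = |8|·25 = 200.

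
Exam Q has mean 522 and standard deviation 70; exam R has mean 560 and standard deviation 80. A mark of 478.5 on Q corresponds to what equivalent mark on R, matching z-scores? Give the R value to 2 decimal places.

z = (478.5 − 522)/70 ≈ -0.6214.
R = 560 + z·80 = 560 + (478.5 − 522)·80/70 ≈ 510.29.

R = 510.29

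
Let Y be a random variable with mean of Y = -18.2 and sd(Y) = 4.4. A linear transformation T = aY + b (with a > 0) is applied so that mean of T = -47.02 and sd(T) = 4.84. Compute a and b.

sd(T) = a·sd(Y) (a > 0), so a = 4.84/4.4 = 1.1.
mean of T = a·mean of Y + b, so b = -47.02 − 1.1·(-18.2) = -27.

a = 1.1, b = -27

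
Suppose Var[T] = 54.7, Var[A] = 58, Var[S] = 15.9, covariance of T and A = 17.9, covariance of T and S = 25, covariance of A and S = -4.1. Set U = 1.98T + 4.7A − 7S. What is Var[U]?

Var[U] = a²·Var[T] + b²·Var[A] + c²·Var[S] + 2ab·covariance of T and A + 2ac·covariance of T and S + 2bc·covariance of A and S, with a = 1.98, b = 4.7, c = -7.
= 214.44588 + 1281.22 + 779.1 + 333.1548 + (-693) + 269.78
= 2184.70068.

Var[U] = 2184.70068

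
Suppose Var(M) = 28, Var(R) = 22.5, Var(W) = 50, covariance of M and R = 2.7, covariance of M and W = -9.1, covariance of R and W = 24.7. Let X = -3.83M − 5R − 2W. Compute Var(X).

Var(X) = a²·Var(M) + b²·Var(R) + c²·Var(W) + 2ab·covariance of M and R + 2ac·covariance of M and W + 2bc·covariance of R and W, with a = -3.83, b = -5, c = -2.
= 410.7292 + 562.5 + 200 + 103.41 + (-139.412) + 494
= 1631.2272.

Var(X) = 1631.2272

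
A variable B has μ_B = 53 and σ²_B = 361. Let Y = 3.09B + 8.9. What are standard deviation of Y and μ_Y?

Y = 3.09B + 8.9 is linear with a = 3.09, b = 8.9.
standard deviation of B = √361 = 19.
standard deviation of Y = |a|·standard deviation of B = |3.09|·19 = 58.71.
μ_Y = a·μ_B + b = 3.09·53 + 8.9 = 172.67.

standard deviation of Y = 58.71, μ_Y = 172.67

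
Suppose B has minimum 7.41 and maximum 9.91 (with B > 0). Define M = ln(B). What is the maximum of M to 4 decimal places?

ln(B) is increasing on this domain, so max(M) comes from max(B) = 9.91: max(M) = ln(9.91) ≈ 2.2935.

max(M) = 2.2935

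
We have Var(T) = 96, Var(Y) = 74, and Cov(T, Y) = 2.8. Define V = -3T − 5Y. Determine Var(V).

Var(V) = 2798

Var(V) = a²·Var(T) + b²·Var(Y) + 2ab·Cov(T, Y) with a = -3, b = -5.
= (-3)²·96 + (-5)²·74 + 2·(-3)·(-5)·2.8
= 864 + 1850 + 84 = 2798.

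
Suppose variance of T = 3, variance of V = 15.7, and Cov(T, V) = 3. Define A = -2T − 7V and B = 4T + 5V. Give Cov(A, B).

Cov(A, B) = -687.5

By bilinearity, Cov(A, B) = ac·variance of T + bd·variance of V + (ad+bc)·Cov(T, V), with a=-2, b=-7, c=4, d=5.
ac·variance of T = (-2)·4·3 = -24
bd·variance of V = (-7)·5·15.7 = -549.5
(ad+bc)·Cov(T, V) = (-38)·3 = -114
Cov(A, B) = -24 + (-549.5) + (-114) = -687.5.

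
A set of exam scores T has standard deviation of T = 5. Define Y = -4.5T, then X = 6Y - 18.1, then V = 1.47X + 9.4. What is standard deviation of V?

standard deviation of V = 198.45

standard deviation of Y = |-4.5|·5 = 22.5.
standard deviation of X = |6|·22.5 = 135.
standard deviation of V = |1.47|·135 = 198.45.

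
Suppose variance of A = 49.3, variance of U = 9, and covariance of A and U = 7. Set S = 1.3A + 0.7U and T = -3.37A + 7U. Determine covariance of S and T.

covariance of S and T = -124.6963

By bilinearity, covariance of S and T = ac·variance of A + bd·variance of U + (ad+bc)·covariance of A and U, with a=1.3, b=0.7, c=-3.37, d=7.
ac·variance of A = 1.3·(-3.37)·49.3 = -215.9833
bd·variance of U = 0.7·7·9 = 44.1
(ad+bc)·covariance of A and U = (6.741)·7 = 47.187
covariance of S and T = -215.9833 + 44.1 + 47.187 = -124.6963.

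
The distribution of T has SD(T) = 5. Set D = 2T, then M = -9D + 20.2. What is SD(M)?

SD(M) = 90

SD(D) = |2|·5 = 10.
SD(M) = |-9|·10 = 90.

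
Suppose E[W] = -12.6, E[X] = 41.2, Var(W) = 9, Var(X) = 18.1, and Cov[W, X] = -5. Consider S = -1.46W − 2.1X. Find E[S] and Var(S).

E[S] = (-1.46)·E[W] + (-2.1)·E[X] = (-1.46)·(-12.6) + (-2.1)·41.2 = -68.124.
Var(S) = a²·Var(W) + b²·Var(X) + 2ab·Cov[W, X] with a = -1.46, b = -2.1.
= (-1.46)²·9 + (-2.1)²·18.1 + 2·(-1.46)·(-2.1)·(-5)
= 19.1844 + 79.821 + (-30.66) = 68.3454.

E[S] = -68.124, Var(S) = 68.3454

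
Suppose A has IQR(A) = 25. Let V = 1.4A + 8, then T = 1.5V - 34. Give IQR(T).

IQR(V) = |1.4|·25 = 35.
IQR(T) = |1.5|·35 = 52.5.

IQR(T) = 52.5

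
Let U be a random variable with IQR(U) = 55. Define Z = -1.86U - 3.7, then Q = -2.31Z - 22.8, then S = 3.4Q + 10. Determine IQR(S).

IQR(Z) = |-1.86|·55 = 102.3.
IQR(Q) = |-2.31|·102.3 = 236.313.
IQR(S) = |3.4|·236.313 = 803.4642.

IQR(S) = 803.4642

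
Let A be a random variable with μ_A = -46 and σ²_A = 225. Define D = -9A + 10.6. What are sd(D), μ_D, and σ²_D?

D = -9A + 10.6 is linear with a = -9, b = 10.6.
sd(A) = √225 = 15.
sd(D) = |a|·sd(A) = |-9|·15 = 135.
μ_D = a·μ_A + b = (-9)·(-46) + 10.6 = 424.6.
σ²_D = a²·σ²_A = (-9)²·225 = 18225 (the additive constant 10.6 does not affect variance).

sd(D) = 135, μ_D = 424.6, σ²_D = 18225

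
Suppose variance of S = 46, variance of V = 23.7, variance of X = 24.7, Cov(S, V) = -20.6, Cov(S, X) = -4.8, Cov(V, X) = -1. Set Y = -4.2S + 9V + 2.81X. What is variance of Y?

variance of Y = a²·variance of S + b²·variance of V + c²·variance of X + 2ab·Cov(S, V) + 2ac·Cov(S, X) + 2bc·Cov(V, X), with a = -4.2, b = 9, c = 2.81.
= 811.44 + 1919.7 + 195.03367 + 1557.36 + 113.2992 + (-50.58)
= 4546.25287.

variance of Y = 4546.25287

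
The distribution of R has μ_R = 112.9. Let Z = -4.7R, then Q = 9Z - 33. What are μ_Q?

μ_Z = (-4.7)·112.9 = -530.63.
μ_Q = 9·(-530.63) + (-33) = -4808.67.

μ_Q = -4808.67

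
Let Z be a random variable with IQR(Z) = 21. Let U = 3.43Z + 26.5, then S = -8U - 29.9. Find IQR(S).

IQR(U) = |3.43|·21 = 72.03.
IQR(S) = |-8|·72.03 = 576.24.

IQR(S) = 576.24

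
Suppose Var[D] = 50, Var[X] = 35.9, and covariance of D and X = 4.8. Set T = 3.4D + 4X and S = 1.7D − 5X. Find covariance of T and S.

covariance of T and S = -477.96

By bilinearity, covariance of T and S = ac·Var[D] + bd·Var[X] + (ad+bc)·covariance of D and X, with a=3.4, b=4, c=1.7, d=-5.
ac·Var[D] = 3.4·1.7·50 = 289
bd·Var[X] = 4·(-5)·35.9 = -718
(ad+bc)·covariance of D and X = (-10.2)·4.8 = -48.96
covariance of T and S = 289 + (-718) + (-48.96) = -477.96.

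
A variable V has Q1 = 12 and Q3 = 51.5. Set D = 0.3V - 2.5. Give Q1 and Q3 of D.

a = 0.3 > 0: Q1(D) = a·Q1(V)+b = 1.1, Q3(D) = a·Q3(V)+b = 12.95.

Q1(D) = 1.1, Q3(D) = 12.95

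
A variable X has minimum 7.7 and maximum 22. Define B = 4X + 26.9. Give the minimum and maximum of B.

a = 4 > 0, so min(B) = a·min(X)+b = 4·7.7 + 26.9 = 57.7 and max(B) = 4·22 + 26.9 = 114.9.

min(B) = 57.7, max(B) = 114.9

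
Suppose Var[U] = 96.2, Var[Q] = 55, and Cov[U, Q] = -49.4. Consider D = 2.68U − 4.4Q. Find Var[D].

Var[D] = a²·Var[U] + b²·Var[Q] + 2ab·Cov[U, Q] with a = 2.68, b = -4.4.
= 2.68²·96.2 + (-4.4)²·55 + 2·2.68·(-4.4)·(-49.4)
= 690.94688 + 1064.8 + 1165.0496 = 2920.79648.

Var[D] = 2920.79648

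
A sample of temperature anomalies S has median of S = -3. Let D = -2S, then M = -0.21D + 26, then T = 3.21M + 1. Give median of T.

median of D = (-2)·(-3) = 6.
median of M = (-0.21)·6 + 26 = 24.74.
median of T = 3.21·24.74 + 1 = 80.4154.

median of T = 80.4154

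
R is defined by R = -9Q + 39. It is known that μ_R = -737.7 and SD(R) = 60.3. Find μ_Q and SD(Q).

μ_Q = 86.3, SD(Q) = 6.7

From R = -9Q + 39: μ_R = a·μ_Q + b, so μ_Q = (μ_R − b)/a = (-737.7 − 39)/(-9) = 86.3.
SD(R) = |a|·SD(Q), so SD(Q) = 60.3/|-9| = 6.7.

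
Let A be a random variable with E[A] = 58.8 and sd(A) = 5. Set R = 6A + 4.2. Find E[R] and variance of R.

R = 6A + 4.2 is linear with a = 6, b = 4.2.
E[R] = a·E[A] + b = 6·58.8 + 4.2 = 357.
variance of A = 5² = 25.
variance of R = a²·variance of A = 6²·25 = 900 (the additive constant 4.2 does not affect variance).

E[R] = 357, variance of R = 900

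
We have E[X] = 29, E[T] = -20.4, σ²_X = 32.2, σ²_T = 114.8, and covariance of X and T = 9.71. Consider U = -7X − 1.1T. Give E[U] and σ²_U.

E[U] = -180.56, σ²_U = 1866.242

E[U] = (-7)·E[X] + (-1.1)·E[T] = (-7)·29 + (-1.1)·(-20.4) = -180.56.
σ²_U = a²·σ²_X + b²·σ²_T + 2ab·covariance of X and T with a = -7, b = -1.1.
= (-7)²·32.2 + (-1.1)²·114.8 + 2·(-7)·(-1.1)·9.71
= 1577.8 + 138.908 + 149.534 = 1866.242.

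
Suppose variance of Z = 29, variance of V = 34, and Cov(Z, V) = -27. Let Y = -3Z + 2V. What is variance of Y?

variance of Y = 721

variance of Y = a²·variance of Z + b²·variance of V + 2ab·Cov(Z, V) with a = -3, b = 2.
= (-3)²·29 + 2²·34 + 2·(-3)·2·(-27)
= 261 + 136 + 324 = 721.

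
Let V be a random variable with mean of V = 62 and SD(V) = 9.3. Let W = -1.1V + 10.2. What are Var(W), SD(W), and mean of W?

W = -1.1V + 10.2 is linear with a = -1.1, b = 10.2.
Var(V) = 9.3² = 86.49.
Var(W) = a²·Var(V) = (-1.1)²·86.49 = 104.6529 (the additive constant 10.2 does not affect variance).
SD(W) = |a|·SD(V) = |-1.1|·9.3 = 10.23.
mean of W = a·mean of V + b = (-1.1)·62 + 10.2 = -58.

Var(W) = 104.6529, SD(W) = 10.23, mean of W = -58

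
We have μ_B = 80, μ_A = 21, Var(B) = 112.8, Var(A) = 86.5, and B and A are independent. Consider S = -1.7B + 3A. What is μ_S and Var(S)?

μ_S = -73, Var(S) = 1104.492

μ_S = (-1.7)·μ_B + 3·μ_A = (-1.7)·80 + 3·21 = -73.
Var(S) = a²·Var(B) + b²·Var(A) + 2ab·Cov(B, A) with a = -1.7, b = 3.
Independence gives Cov(B, A) = 0.
= (-1.7)²·112.8 + 3²·86.5 + 2·(-1.7)·3·0
= 325.992 + 778.5 + 0 = 1104.492.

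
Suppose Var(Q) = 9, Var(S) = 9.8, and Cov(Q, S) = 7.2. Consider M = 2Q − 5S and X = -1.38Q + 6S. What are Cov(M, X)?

By bilinearity, Cov(M, X) = ac·Var(Q) + bd·Var(S) + (ad+bc)·Cov(Q, S), with a=2, b=-5, c=-1.38, d=6.
ac·Var(Q) = 2·(-1.38)·9 = -24.84
bd·Var(S) = (-5)·6·9.8 = -294
(ad+bc)·Cov(Q, S) = (18.9)·7.2 = 136.08
Cov(M, X) = -24.84 + (-294) + 136.08 = -182.76.

Cov(M, X) = -182.76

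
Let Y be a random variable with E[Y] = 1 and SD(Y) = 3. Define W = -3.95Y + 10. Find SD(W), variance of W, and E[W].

SD(W) = 11.85, variance of W = 140.4225, E[W] = 6.05

W = -3.95Y + 10 is linear with a = -3.95, b = 10.
SD(W) = |a|·SD(Y) = |-3.95|·3 = 11.85.
variance of Y = 3² = 9.
variance of W = a²·variance of Y = (-3.95)²·9 = 140.4225 (the additive constant 10 does not affect variance).
E[W] = a·E[Y] + b = (-3.95)·1 + 10 = 6.05.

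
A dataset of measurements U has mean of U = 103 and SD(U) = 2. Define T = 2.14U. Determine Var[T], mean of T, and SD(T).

T = 2.14U is linear with a = 2.14, b = 0.
Var[U] = 2² = 4.
Var[T] = a²·Var[U] = 2.14²·4 = 18.3184.
mean of T = a·mean of U + b = 2.14·103 = 220.42.
SD(T) = |a|·SD(U) = |2.14|·2 = 4.28.

Var[T] = 18.3184, mean of T = 220.42, SD(T) = 4.28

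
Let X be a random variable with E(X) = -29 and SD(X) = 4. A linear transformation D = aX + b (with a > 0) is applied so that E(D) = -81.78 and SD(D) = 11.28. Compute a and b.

SD(D) = a·SD(X) (a > 0), so a = 11.28/4 = 2.82.
E(D) = a·E(X) + b, so b = -81.78 − 2.82·(-29) = 0.

a = 2.82, b = 0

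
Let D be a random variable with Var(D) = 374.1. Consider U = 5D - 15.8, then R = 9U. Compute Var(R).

Var(R) = 757552.5

Var(U) = 5²·374.1 = 9352.5.
Var(R) = 9²·9352.5 = 757552.5.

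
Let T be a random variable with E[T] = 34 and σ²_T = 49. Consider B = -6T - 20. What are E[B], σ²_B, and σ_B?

B = -6T - 20 is linear with a = -6, b = -20.
E[B] = a·E[T] + b = (-6)·34 + (-20) = -224.
σ²_B = a²·σ²_T = (-6)²·49 = 1764 (the additive constant -20 does not affect variance).
σ_T = √49 = 7.
σ_B = |a|·σ_T = |-6|·7 = 42.

E[B] = -224, σ²_B = 1764, σ_B = 42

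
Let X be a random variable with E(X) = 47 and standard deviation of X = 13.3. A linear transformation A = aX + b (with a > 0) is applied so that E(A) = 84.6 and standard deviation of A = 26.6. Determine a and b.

a = 2, b = -9.4

standard deviation of A = a·standard deviation of X (a > 0), so a = 26.6/13.3 = 2.
E(A) = a·E(X) + b, so b = 84.6 − 2·47 = -9.4.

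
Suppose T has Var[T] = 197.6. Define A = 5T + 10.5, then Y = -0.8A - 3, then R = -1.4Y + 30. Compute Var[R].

Var[A] = 5²·197.6 = 4940.
Var[Y] = (-0.8)²·4940 = 3161.6.
Var[R] = (-1.4)²·3161.6 = 6196.736.

Var[R] = 6196.736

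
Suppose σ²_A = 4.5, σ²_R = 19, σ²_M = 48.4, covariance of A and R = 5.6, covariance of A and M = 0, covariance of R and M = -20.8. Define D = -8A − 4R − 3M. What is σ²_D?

σ²_D = a²·σ²_A + b²·σ²_R + c²·σ²_M + 2ab·covariance of A and R + 2ac·covariance of A and M + 2bc·covariance of R and M, with a = -8, b = -4, c = -3.
= 288 + 304 + 435.6 + 358.4 + 0 + (-499.2)
= 886.8.

σ²_D = 886.8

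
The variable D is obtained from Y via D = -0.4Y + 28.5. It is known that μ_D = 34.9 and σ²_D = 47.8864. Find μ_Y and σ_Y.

μ_Y = -16, σ_Y = 17.3

From D = -0.4Y + 28.5: μ_D = a·μ_Y + b, so μ_Y = (μ_D − b)/a = (34.9 − 28.5)/(-0.4) = -16.
σ_D = √47.8864 = 6.92.
σ_D = |a|·σ_Y, so σ_Y = 6.92/|-0.4| = 17.3.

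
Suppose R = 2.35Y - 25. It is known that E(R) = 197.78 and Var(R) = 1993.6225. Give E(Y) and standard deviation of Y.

From R = 2.35Y - 25: E(R) = a·E(Y) + b, so E(Y) = (E(R) − b)/a = (197.78 − (-25))/2.35 = 94.8.
standard deviation of R = √1993.6225 = 44.65.
standard deviation of R = |a|·standard deviation of Y, so standard deviation of Y = 44.65/|2.35| = 19.

E(Y) = 94.8, standard deviation of Y = 19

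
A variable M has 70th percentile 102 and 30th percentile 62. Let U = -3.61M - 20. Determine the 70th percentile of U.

70th percentile of U = -243.82

Since a = -3.61 < 0 the transformation is decreasing, reversing order: the 70th percentile of U corresponds to the 30th percentile of M.
So P_{70}(U) = a·P_{30}(M) + b = (-3.61)·62 + (-20) = -243.82.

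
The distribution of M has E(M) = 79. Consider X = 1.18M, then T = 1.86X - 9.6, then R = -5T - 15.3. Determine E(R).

E(X) = 1.18·79 = 93.22.
E(T) = 1.86·93.22 + (-9.6) = 163.7892.
E(R) = (-5)·163.7892 + (-15.3) = -834.246.

E(R) = -834.246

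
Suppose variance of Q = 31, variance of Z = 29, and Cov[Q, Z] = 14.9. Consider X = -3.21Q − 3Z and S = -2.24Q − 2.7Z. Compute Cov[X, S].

Cov[X, S] = 687.0687

By bilinearity, Cov[X, S] = ac·variance of Q + bd·variance of Z + (ad+bc)·Cov[Q, Z], with a=-3.21, b=-3, c=-2.24, d=-2.7.
ac·variance of Q = (-3.21)·(-2.24)·31 = 222.9024
bd·variance of Z = (-3)·(-2.7)·29 = 234.9
(ad+bc)·Cov[Q, Z] = (15.387)·14.9 = 229.2663
Cov[X, S] = 222.9024 + 234.9 + 229.2663 = 687.0687.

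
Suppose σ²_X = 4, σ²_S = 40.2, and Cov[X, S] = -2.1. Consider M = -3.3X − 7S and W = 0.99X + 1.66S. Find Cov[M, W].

Cov[M, W] = -454.1352

By bilinearity, Cov[M, W] = ac·σ²_X + bd·σ²_S + (ad+bc)·Cov[X, S], with a=-3.3, b=-7, c=0.99, d=1.66.
ac·σ²_X = (-3.3)·0.99·4 = -13.068
bd·σ²_S = (-7)·1.66·40.2 = -467.124
(ad+bc)·Cov[X, S] = (-12.408)·(-2.1) = 26.0568
Cov[M, W] = -13.068 + (-467.124) + 26.0568 = -454.1352.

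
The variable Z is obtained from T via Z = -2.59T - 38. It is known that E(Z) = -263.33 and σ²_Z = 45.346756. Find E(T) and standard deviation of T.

E(T) = 87, standard deviation of T = 2.6

From Z = -2.59T - 38: E(Z) = a·E(T) + b, so E(T) = (E(Z) − b)/a = (-263.33 − (-38))/(-2.59) = 87.
standard deviation of Z = √45.346756 = 6.734.
standard deviation of Z = |a|·standard deviation of T, so standard deviation of T = 6.734/|-2.59| = 2.6.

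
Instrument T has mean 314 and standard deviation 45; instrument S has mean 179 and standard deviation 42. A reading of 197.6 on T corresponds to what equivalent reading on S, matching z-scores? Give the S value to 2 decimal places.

z = (197.6 − 314)/45 ≈ -2.5867.
S = 179 + z·42 = 179 + (197.6 − 314)·42/45 = 70.36.

S = 70.36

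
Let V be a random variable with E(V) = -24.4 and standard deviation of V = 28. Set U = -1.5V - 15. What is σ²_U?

σ²_U = 1764

U = -1.5V - 15 is linear with a = -1.5, b = -15.
σ²_V = 28² = 784.
σ²_U = a²·σ²_V = (-1.5)²·784 = 1764 (the additive constant -15 does not affect variance).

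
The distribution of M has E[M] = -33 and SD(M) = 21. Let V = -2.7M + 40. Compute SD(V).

V = -2.7M + 40 is linear with a = -2.7, b = 40.
SD(V) = |a|·SD(M) = |-2.7|·21 = 56.7.

SD(V) = 56.7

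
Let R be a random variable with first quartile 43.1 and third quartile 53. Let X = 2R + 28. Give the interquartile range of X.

IQR of R = Q3 − Q1 = 53 − 43.1 = 9.9.
Under X = aR + b, IQR(X) = |a|·IQR(R) = |2|·9.9 = 19.8 (shifts cancel; spread scales by |a|).

IQR(X) = 19.8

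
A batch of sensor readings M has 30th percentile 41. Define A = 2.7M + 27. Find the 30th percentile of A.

30th percentile of A = 137.7

Since a = 2.7 > 0 the transformation is increasing, so the 30th percentile of A = a·(P_{30} of M) + b = 2.7·41 + 27 = 137.7.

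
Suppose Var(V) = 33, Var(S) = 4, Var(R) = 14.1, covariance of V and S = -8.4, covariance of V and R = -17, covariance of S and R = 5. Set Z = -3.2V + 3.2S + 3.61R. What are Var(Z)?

Var(Z) = 1242.95261

Var(Z) = a²·Var(V) + b²·Var(S) + c²·Var(R) + 2ab·covariance of V and S + 2ac·covariance of V and R + 2bc·covariance of S and R, with a = -3.2, b = 3.2, c = 3.61.
= 337.92 + 40.96 + 183.75261 + 172.032 + 392.768 + 115.52
= 1242.95261.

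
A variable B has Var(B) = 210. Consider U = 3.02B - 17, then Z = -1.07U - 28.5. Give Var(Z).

Var(Z) = 2192.8086516

Var(U) = 3.02²·210 = 1915.284.
Var(Z) = (-1.07)²·1915.284 = 2192.8086516.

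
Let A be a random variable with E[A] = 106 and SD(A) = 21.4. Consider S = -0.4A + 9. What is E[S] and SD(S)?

S = -0.4A + 9 is linear with a = -0.4, b = 9.
E[S] = a·E[A] + b = (-0.4)·106 + 9 = -33.4.
SD(S) = |a|·SD(A) = |-0.4|·21.4 = 8.56.

E[S] = -33.4, SD(S) = 8.56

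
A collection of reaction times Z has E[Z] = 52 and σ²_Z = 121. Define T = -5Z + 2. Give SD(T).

T = -5Z + 2 is linear with a = -5, b = 2.
SD(Z) = √121 = 11.
SD(T) = |a|·SD(Z) = |-5|·11 = 55.

SD(T) = 55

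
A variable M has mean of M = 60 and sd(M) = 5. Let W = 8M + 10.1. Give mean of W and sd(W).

mean of W = 490.1, sd(W) = 40

W = 8M + 10.1 is linear with a = 8, b = 10.1.
mean of W = a·mean of M + b = 8·60 + 10.1 = 490.1.
sd(W) = |a|·sd(M) = |8|·5 = 40.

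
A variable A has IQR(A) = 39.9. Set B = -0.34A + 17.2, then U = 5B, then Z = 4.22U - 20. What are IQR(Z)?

IQR(Z) = 286.2426

IQR(B) = |-0.34|·39.9 = 13.566.
IQR(U) = |5|·13.566 = 67.83.
IQR(Z) = |4.22|·67.83 = 286.2426.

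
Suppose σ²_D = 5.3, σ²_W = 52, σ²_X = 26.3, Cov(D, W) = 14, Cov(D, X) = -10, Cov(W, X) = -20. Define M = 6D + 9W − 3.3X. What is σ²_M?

σ²_M = a²·σ²_D + b²·σ²_W + c²·σ²_X + 2ab·Cov(D, W) + 2ac·Cov(D, X) + 2bc·Cov(W, X), with a = 6, b = 9, c = -3.3.
= 190.8 + 4212 + 286.407 + 1512 + 396 + 1188
= 7785.207.

σ²_M = 7785.207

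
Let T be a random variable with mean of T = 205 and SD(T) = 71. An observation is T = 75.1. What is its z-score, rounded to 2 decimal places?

z = -1.83

z = (T − mean of T) / SD(T) = (75.1 − 205) / 71 ≈ -1.83.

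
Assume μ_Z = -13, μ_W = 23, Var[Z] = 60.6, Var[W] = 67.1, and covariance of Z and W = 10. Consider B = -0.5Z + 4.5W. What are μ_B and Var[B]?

μ_B = 110, Var[B] = 1328.925

μ_B = (-0.5)·μ_Z + 4.5·μ_W = (-0.5)·(-13) + 4.5·23 = 110.
Var[B] = a²·Var[Z] + b²·Var[W] + 2ab·covariance of Z and W with a = -0.5, b = 4.5.
= (-0.5)²·60.6 + 4.5²·67.1 + 2·(-0.5)·4.5·10
= 15.15 + 1358.775 + (-45) = 1328.925.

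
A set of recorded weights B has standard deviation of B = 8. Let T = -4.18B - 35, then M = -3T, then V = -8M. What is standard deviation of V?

standard deviation of V = 802.56

standard deviation of T = |-4.18|·8 = 33.44.
standard deviation of M = |-3|·33.44 = 100.32.
standard deviation of V = |-8|·100.32 = 802.56.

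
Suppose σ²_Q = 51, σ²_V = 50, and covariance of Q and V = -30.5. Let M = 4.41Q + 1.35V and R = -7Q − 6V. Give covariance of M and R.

By bilinearity, covariance of M and R = ac·σ²_Q + bd·σ²_V + (ad+bc)·covariance of Q and V, with a=4.41, b=1.35, c=-7, d=-6.
ac·σ²_Q = 4.41·(-7)·51 = -1574.37
bd·σ²_V = 1.35·(-6)·50 = -405
(ad+bc)·covariance of Q and V = (-35.91)·(-30.5) = 1095.255
covariance of M and R = -1574.37 + (-405) + 1095.255 = -884.115.

covariance of M and R = -884.115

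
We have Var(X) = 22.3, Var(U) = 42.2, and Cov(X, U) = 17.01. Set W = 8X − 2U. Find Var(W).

Var(W) = a²·Var(X) + b²·Var(U) + 2ab·Cov(X, U) with a = 8, b = -2.
= 8²·22.3 + (-2)²·42.2 + 2·8·(-2)·17.01
= 1427.2 + 168.8 + (-544.32) = 1051.68.

Var(W) = 1051.68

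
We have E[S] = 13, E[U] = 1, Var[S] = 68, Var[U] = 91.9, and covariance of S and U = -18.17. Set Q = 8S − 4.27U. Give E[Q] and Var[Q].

E[Q] = 99.73, Var[Q] = 7268.97791

E[Q] = 8·E[S] + (-4.27)·E[U] = 8·13 + (-4.27)·1 = 99.73.
Var[Q] = a²·Var[S] + b²·Var[U] + 2ab·covariance of S and U with a = 8, b = -4.27.
= 8²·68 + (-4.27)²·91.9 + 2·8·(-4.27)·(-18.17)
= 4352 + 1675.60351 + 1241.3744 = 7268.97791.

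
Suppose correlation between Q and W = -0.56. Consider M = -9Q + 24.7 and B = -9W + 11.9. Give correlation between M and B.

Linear rescalings preserve correlation up to sign; here the slopes -9 and -9 have the same sign, so correlation between M and B = correlation between Q and W = -0.56.

correlation between M and B = -0.56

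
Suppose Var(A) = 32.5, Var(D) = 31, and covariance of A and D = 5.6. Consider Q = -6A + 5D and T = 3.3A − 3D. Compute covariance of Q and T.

covariance of Q and T = -915.3

By bilinearity, covariance of Q and T = ac·Var(A) + bd·Var(D) + (ad+bc)·covariance of A and D, with a=-6, b=5, c=3.3, d=-3.
ac·Var(A) = (-6)·3.3·32.5 = -643.5
bd·Var(D) = 5·(-3)·31 = -465
(ad+bc)·covariance of A and D = (34.5)·5.6 = 193.2
covariance of Q and T = -643.5 + (-465) + 193.2 = -915.3.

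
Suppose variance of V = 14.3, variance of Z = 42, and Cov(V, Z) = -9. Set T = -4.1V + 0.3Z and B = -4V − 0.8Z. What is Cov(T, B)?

By bilinearity, Cov(T, B) = ac·variance of V + bd·variance of Z + (ad+bc)·Cov(V, Z), with a=-4.1, b=0.3, c=-4, d=-0.8.
ac·variance of V = (-4.1)·(-4)·14.3 = 234.52
bd·variance of Z = 0.3·(-0.8)·42 = -10.08
(ad+bc)·Cov(V, Z) = (2.08)·(-9) = -18.72
Cov(T, B) = 234.52 + (-10.08) + (-18.72) = 205.72.

Cov(T, B) = 205.72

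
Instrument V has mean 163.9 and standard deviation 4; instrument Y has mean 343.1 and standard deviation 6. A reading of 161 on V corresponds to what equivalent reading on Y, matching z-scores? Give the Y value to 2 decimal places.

Y = 338.75

z = (161 − 163.9)/4 = -0.725.
Y = 343.1 + z·6 = 343.1 + (161 − 163.9)·6/4 = 338.75.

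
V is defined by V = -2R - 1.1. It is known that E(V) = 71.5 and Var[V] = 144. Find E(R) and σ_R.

E(R) = -36.3, σ_R = 6

From V = -2R - 1.1: E(V) = a·E(R) + b, so E(R) = (E(V) − b)/a = (71.5 − (-1.1))/(-2) = -36.3.
σ_V = √144 = 12.
σ_V = |a|·σ_R, so σ_R = 12/|-2| = 6.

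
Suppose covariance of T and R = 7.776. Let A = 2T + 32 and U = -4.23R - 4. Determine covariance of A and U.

covariance of A and U = a·c·covariance of T and R = 2·(-4.23)·7.776 = -65.78496. Additive constants drop out.

covariance of A and U = -65.78496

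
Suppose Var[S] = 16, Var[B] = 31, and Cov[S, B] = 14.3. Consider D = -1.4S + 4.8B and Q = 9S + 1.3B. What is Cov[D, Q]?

By bilinearity, Cov[D, Q] = ac·Var[S] + bd·Var[B] + (ad+bc)·Cov[S, B], with a=-1.4, b=4.8, c=9, d=1.3.
ac·Var[S] = (-1.4)·9·16 = -201.6
bd·Var[B] = 4.8·1.3·31 = 193.44
(ad+bc)·Cov[S, B] = (41.38)·14.3 = 591.734
Cov[D, Q] = -201.6 + 193.44 + 591.734 = 583.574.

Cov[D, Q] = 583.574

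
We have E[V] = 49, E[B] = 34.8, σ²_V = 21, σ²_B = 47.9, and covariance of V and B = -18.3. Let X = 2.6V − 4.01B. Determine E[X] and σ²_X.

E[X] = 2.6·E[V] + (-4.01)·E[B] = 2.6·49 + (-4.01)·34.8 = -12.148.
σ²_X = a²·σ²_V + b²·σ²_B + 2ab·covariance of V and B with a = 2.6, b = -4.01.
= 2.6²·21 + (-4.01)²·47.9 + 2·2.6·(-4.01)·(-18.3)
= 141.96 + 770.23679 + 381.5916 = 1293.78839.

E[X] = -12.148, σ²_X = 1293.78839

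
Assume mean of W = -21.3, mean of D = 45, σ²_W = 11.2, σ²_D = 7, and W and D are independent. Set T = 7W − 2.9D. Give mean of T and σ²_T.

mean of T = 7·mean of W + (-2.9)·mean of D = 7·(-21.3) + (-2.9)·45 = -279.6.
σ²_T = a²·σ²_W + b²·σ²_D + 2ab·Cov[W, D] with a = 7, b = -2.9.
Independence gives Cov[W, D] = 0.
= 7²·11.2 + (-2.9)²·7 + 2·7·(-2.9)·0
= 548.8 + 58.87 + 0 = 607.67.

mean of T = -279.6, σ²_T = 607.67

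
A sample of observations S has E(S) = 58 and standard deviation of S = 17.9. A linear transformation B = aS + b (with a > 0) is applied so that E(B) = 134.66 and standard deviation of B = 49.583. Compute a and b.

standard deviation of B = a·standard deviation of S (a > 0), so a = 49.583/17.9 = 2.77.
E(B) = a·E(S) + b, so b = 134.66 − 2.77·58 = -26.

a = 2.77, b = -26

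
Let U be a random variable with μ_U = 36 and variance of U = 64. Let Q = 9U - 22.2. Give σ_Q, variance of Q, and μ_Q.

Q = 9U - 22.2 is linear with a = 9, b = -22.2.
σ_U = √64 = 8.
σ_Q = |a|·σ_U = |9|·8 = 72.
variance of Q = a²·variance of U = 9²·64 = 5184 (the additive constant -22.2 does not affect variance).
μ_Q = a·μ_U + b = 9·36 + (-22.2) = 301.8.

σ_Q = 72, variance of Q = 5184, μ_Q = 301.8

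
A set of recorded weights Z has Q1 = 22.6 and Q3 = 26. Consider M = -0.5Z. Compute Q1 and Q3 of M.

Q1(M) = -13, Q3(M) = -11.3

a = -0.5 < 0 reverses order: Q1(M) comes from Q3(Z), Q3(M) from Q1(Z).
Q1(M) = (-0.5)·26 = -13; Q3(M) = (-0.5)·22.6 = -11.3.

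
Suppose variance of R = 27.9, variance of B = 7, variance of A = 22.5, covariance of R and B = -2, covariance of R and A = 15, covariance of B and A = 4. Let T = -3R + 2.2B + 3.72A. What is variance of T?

variance of T = a²·variance of R + b²·variance of B + c²·variance of A + 2ab·covariance of R and B + 2ac·covariance of R and A + 2bc·covariance of B and A, with a = -3, b = 2.2, c = 3.72.
= 251.1 + 33.88 + 311.364 + 26.4 + (-334.8) + 65.472
= 353.416.

variance of T = 353.416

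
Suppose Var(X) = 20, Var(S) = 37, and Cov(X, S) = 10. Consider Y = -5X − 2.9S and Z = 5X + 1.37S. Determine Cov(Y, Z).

By bilinearity, Cov(Y, Z) = ac·Var(X) + bd·Var(S) + (ad+bc)·Cov(X, S), with a=-5, b=-2.9, c=5, d=1.37.
ac·Var(X) = (-5)·5·20 = -500
bd·Var(S) = (-2.9)·1.37·37 = -147.001
(ad+bc)·Cov(X, S) = (-21.35)·10 = -213.5
Cov(Y, Z) = -500 + (-147.001) + (-213.5) = -860.501.

Cov(Y, Z) = -860.501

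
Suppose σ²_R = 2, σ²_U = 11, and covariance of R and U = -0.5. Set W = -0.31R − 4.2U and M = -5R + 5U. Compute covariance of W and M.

covariance of W and M = -237.625

By bilinearity, covariance of W and M = ac·σ²_R + bd·σ²_U + (ad+bc)·covariance of R and U, with a=-0.31, b=-4.2, c=-5, d=5.
ac·σ²_R = (-0.31)·(-5)·2 = 3.1
bd·σ²_U = (-4.2)·5·11 = -231
(ad+bc)·covariance of R and U = (19.45)·(-0.5) = -9.725
covariance of W and M = 3.1 + (-231) + (-9.725) = -237.625.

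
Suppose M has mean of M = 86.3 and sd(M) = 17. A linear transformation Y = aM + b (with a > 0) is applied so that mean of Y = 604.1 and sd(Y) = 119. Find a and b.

a = 7, b = 0

sd(Y) = a·sd(M) (a > 0), so a = 119/17 = 7.
mean of Y = a·mean of M + b, so b = 604.1 − 7·86.3 = 0.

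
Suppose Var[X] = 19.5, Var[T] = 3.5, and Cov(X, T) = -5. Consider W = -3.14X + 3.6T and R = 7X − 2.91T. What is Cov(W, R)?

By bilinearity, Cov(W, R) = ac·Var[X] + bd·Var[T] + (ad+bc)·Cov(X, T), with a=-3.14, b=3.6, c=7, d=-2.91.
ac·Var[X] = (-3.14)·7·19.5 = -428.61
bd·Var[T] = 3.6·(-2.91)·3.5 = -36.666
(ad+bc)·Cov(X, T) = (34.3374)·(-5) = -171.687
Cov(W, R) = -428.61 + (-36.666) + (-171.687) = -636.963.

Cov(W, R) = -636.963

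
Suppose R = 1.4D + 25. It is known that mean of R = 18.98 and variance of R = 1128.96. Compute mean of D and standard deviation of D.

mean of D = -4.3, standard deviation of D = 24

From R = 1.4D + 25: mean of R = a·mean of D + b, so mean of D = (mean of R − b)/a = (18.98 − 25)/1.4 = -4.3.
standard deviation of R = √1128.96 = 33.6.
standard deviation of R = |a|·standard deviation of D, so standard deviation of D = 33.6/|1.4| = 24.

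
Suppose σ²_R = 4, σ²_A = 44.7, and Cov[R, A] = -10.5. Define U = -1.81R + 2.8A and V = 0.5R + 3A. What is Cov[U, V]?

Cov[U, V] = 414.175

By bilinearity, Cov[U, V] = ac·σ²_R + bd·σ²_A + (ad+bc)·Cov[R, A], with a=-1.81, b=2.8, c=0.5, d=3.
ac·σ²_R = (-1.81)·0.5·4 = -3.62
bd·σ²_A = 2.8·3·44.7 = 375.48
(ad+bc)·Cov[R, A] = (-4.03)·(-10.5) = 42.315
Cov[U, V] = -3.62 + 375.48 + 42.315 = 414.175.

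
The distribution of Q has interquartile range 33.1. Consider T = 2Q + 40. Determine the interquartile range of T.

Under T = aQ + b, IQR(T) = |a|·IQR(Q) = |2|·33.1 = 66.2 (shifts cancel; spread scales by |a|).

IQR(T) = 66.2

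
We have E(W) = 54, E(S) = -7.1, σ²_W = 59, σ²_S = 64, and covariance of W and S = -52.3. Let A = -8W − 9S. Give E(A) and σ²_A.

E(A) = -368.1, σ²_A = 1428.8

E(A) = (-8)·E(W) + (-9)·E(S) = (-8)·54 + (-9)·(-7.1) = -368.1.
σ²_A = a²·σ²_W + b²·σ²_S + 2ab·covariance of W and S with a = -8, b = -9.
= (-8)²·59 + (-9)²·64 + 2·(-8)·(-9)·(-52.3)
= 3776 + 5184 + (-7531.2) = 1428.8.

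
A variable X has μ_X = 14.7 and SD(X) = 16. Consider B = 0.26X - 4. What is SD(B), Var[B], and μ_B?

B = 0.26X - 4 is linear with a = 0.26, b = -4.
SD(B) = |a|·SD(X) = |0.26|·16 = 4.16.
Var[X] = 16² = 256.
Var[B] = a²·Var[X] = 0.26²·256 = 17.3056 (the additive constant -4 does not affect variance).
μ_B = a·μ_X + b = 0.26·14.7 + (-4) = -0.178.

SD(B) = 4.16, Var[B] = 17.3056, μ_B = -0.178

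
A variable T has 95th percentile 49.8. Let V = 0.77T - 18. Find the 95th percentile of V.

Since a = 0.77 > 0 the transformation is increasing, so the 95th percentile of V = a·(P_{95} of T) + b = 0.77·49.8 + (-18) = 20.346.

95th percentile of V = 20.346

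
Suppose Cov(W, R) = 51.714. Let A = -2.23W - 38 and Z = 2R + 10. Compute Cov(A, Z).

Cov(A, Z) = -230.64444

Cov(A, Z) = a·c·Cov(W, R) = (-2.23)·2·51.714 = -230.64444. Additive constants drop out.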